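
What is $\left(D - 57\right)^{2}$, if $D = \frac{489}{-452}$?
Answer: $\frac{689220009}{204304} \approx 3373.5$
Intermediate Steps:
$D = - \frac{489}{452}$ ($D = 489 \left(- \frac{1}{452}\right) = - \frac{489}{452} \approx -1.0819$)
$\left(D - 57\right)^{2} = \left(- \frac{489}{452} - 57\right)^{2} = \left(- \frac{26253}{452}\right)^{2} = \frac{689220009}{204304}$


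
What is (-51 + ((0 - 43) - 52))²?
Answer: 21316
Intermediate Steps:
(-51 + ((0 - 43) - 52))² = (-51 + (-43 - 52))² = (-51 - 95)² = (-146)² = 21316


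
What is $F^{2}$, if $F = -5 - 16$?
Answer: $441$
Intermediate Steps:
$F = -21$
$F^{2} = \left(-21\right)^{2} = 441$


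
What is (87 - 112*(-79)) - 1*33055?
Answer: -24120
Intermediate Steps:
(87 - 112*(-79)) - 1*33055 = (87 + 8848) - 33055 = 8935 - 33055 = -24120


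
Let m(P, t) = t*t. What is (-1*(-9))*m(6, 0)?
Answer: 0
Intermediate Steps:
m(P, t) = t**2
(-1*(-9))*m(6, 0) = -1*(-9)*0**2 = 9*0 = 0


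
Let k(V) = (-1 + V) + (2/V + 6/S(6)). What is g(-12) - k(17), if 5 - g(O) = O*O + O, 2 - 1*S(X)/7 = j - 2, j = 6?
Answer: -16980/119 ≈ -142.69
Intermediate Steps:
S(X) = -14 (S(X) = 14 - 7*(6 - 2) = 14 - 7*4 = 14 - 28 = -14)
g(O) = 5 - O - O² (g(O) = 5 - (O*O + O) = 5 - (O² + O) = 5 - (O + O²) = 5 + (-O - O²) = 5 - O - O²)
k(V) = -10/7 + V + 2/V (k(V) = (-1 + V) + (2/V + 6/(-14)) = (-1 + V) + (2/V + 6*(-1/14)) = (-1 + V) + (2/V - 3/7) = (-1 + V) + (-3/7 + 2/V) = -10/7 + V + 2/V)
g(-12) - k(17) = (5 - 1*(-12) - 1*(-12)²) - (-10/7 + 17 + 2/17) = (5 + 12 - 1*144) - (-10/7 + 17 + 2*(1/17)) = (5 + 12 - 144) - (-10/7 + 17 + 2/17) = -127 - 1*1867/119 = -127 - 1867/119 = -16980/119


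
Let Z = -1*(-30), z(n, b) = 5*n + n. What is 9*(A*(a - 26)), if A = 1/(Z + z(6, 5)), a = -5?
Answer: -93/22 ≈ -4.2273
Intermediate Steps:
z(n, b) = 6*n
Z = 30
A = 1/66 (A = 1/(30 + 6*6) = 1/(30 + 36) = 1/66 ≈ 0.015152)
9*(A*(a - 26)) = 9*((-5 - 26)/66) = 9*((1/66)*(-31)) = 9*(-31/66) = -93/22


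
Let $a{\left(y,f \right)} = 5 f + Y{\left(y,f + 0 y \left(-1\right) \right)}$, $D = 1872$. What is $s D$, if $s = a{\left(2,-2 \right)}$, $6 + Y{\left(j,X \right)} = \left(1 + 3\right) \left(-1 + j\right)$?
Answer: $-22464$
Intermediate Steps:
$Y{\left(j,X \right)} = -10 + 4 j$ ($Y{\left(j,X \right)} = -6 + \left(1 + 3\right) \left(-1 + j\right) = -6 + 4 \left(-1 + j\right) = -6 + \left(-4 + 4 j\right) = -10 + 4 j$)
$a{\left(y,f \right)} = -10 + 4 y + 5 f$ ($a{\left(y,f \right)} = 5 f + \left(-10 + 4 y\right) = -10 + 4 y + 5 f$)
$s = -12$ ($s = -10 + 4 \cdot 2 + 5 \left(-2\right) = -10 + 8 - 10 = -12$)
$s D = \left(-12\right) 1872 = -22464$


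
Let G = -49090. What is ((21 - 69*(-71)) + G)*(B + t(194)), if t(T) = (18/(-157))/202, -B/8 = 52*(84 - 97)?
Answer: -3787782757990/15857 ≈ -2.3887e+8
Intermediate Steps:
B = 5408 (B = -416*(84 - 97) = -416*(-13) = -8*(-676) = 5408)
t(T) = -9/15857 (t(T) = (18*(-1/157))*(1/202) = -18/157*1/202 = -9/15857)
((21 - 69*(-71)) + G)*(B + t(194)) = ((21 - 69*(-71)) - 49090)*(5408 - 9/15857) = ((21 + 4899) - 49090)*(85754647/15857) = (4920 - 49090)*(85754647/15857) = -44170*85754647/15857 = -3787782757990/15857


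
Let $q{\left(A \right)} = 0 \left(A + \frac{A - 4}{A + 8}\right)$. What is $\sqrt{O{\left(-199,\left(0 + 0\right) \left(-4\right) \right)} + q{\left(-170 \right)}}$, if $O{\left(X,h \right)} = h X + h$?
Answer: $0$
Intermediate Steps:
$q{\left(A \right)} = 0$ ($q{\left(A \right)} = 0 \left(A + \frac{-4 + A}{8 + A}\right) = 0$)
$O{\left(X,h \right)} = h + X h$ ($O{\left(X,h \right)} = X h + h = h + X h$)
$\sqrt{O{\left(-199,\left(0 + 0\right) \left(-4\right) \right)} + q{\left(-170 \right)}} = \sqrt{\left(0 + 0\right) \left(-4\right) \left(1 - 199\right) + 0} = \sqrt{0 \left(-4\right) \left(-198\right) + 0} = \sqrt{0 \left(-198\right) + 0} = \sqrt{0 + 0} = \sqrt{0} = 0$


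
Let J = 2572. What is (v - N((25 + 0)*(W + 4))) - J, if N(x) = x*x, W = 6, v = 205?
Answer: -64867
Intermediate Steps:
N(x) = x²
(v - N((25 + 0)*(W + 4))) - J = (205 - ((25 + 0)*(6 + 4))²) - 1*2572 = (205 - (25*10)²) - 2572 = (205 - 1*250²) - 2572 = (205 - 1*62500) - 2572 = (205 - 62500) - 2572 = -62295 - 2572 = -64867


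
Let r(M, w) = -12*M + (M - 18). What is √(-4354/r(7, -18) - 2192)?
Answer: 3*I*√2152130/95 ≈ 46.327*I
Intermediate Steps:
r(M, w) = -18 - 11*M (r(M, w) = -12*M + (-18 + M) = -18 - 11*M)
√(-4354/r(7, -18) - 2192) = √(-4354/(-18 - 11*7) - 2192) = √(-4354/(-18 - 77) - 2192) = √(-4354/(-95) - 2192) = √(-4354*(-1/95) - 2192) = √(4354/95 - 2192) = √(-203886/95) = 3*I*√2152130/95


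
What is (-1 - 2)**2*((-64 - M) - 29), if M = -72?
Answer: -189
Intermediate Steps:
(-1 - 2)**2*((-64 - M) - 29) = (-1 - 2)**2*((-64 - 1*(-72)) - 29) = (-3)**2*((-64 + 72) - 29) = 9*(8 - 29) = 9*(-21) = -189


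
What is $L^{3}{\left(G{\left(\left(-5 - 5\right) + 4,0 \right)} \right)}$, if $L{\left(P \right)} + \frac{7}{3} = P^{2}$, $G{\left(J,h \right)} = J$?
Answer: $\frac{1030301}{27} \approx 38159.0$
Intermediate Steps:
$L{\left(P \right)} = - \frac{7}{3} + P^{2}$
$L^{3}{\left(G{\left(\left(-5 - 5\right) + 4,0 \right)} \right)} = \left(- \frac{7}{3} + \left(\left(-5 - 5\right) + 4\right)^{2}\right)^{3} = \left(- \frac{7}{3} + \left(-10 + 4\right)^{2}\right)^{3} = \left(- \frac{7}{3} + \left(-6\right)^{2}\right)^{3} = \left(- \frac{7}{3} + 36\right)^{3} = \left(\frac{101}{3}\right)^{3} = \frac{1030301}{27}$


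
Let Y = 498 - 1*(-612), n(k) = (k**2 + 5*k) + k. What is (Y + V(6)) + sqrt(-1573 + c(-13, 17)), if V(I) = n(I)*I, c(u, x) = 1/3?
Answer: 1542 + I*sqrt(14154)/3 ≈ 1542.0 + 39.657*I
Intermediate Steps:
c(u, x) = 1/3
n(k) = k**2 + 6*k
V(I) = I**2*(6 + I) (V(I) = (I*(6 + I))*I = I**2*(6 + I))
Y = 1110 (Y = 498 + 612 = 1110)
(Y + V(6)) + sqrt(-1573 + c(-13, 17)) = (1110 + 6**2*(6 + 6)) + sqrt(-1573 + 1/3) = (1110 + 36*12) + sqrt(-4718/3) = (1110 + 432) + I*sqrt(14154)/3 = 1542 + I*sqrt(14154)/3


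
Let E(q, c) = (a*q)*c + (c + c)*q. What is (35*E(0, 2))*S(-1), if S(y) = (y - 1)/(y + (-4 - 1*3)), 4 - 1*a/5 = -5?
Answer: 0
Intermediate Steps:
a = 45 (a = 20 - 5*(-5) = 20 + 25 = 45)
S(y) = (-1 + y)/(-7 + y) (S(y) = (-1 + y)/(y + (-4 - 3)) = (-1 + y)/(y - 7) = (-1 + y)/(-7 + y))
E(q, c) = 47*c*q (E(q, c) = (45*q)*c + (c + c)*q = 45*c*q + (2*c)*q = 45*c*q + 2*c*q = 47*c*q)
(35*E(0, 2))*S(-1) = (35*(47*2*0))*((-1 - 1)/(-7 - 1)) = (35*0)*(-2/(-8)) = 0*(-⅛*(-2)) = 0*(¼) = 0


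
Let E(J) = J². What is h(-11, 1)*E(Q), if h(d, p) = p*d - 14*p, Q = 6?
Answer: -900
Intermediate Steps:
h(d, p) = -14*p + d*p (h(d, p) = d*p - 14*p = -14*p + d*p)
h(-11, 1)*E(Q) = (1*(-14 - 11))*6² = (1*(-25))*36 = -25*36 = -900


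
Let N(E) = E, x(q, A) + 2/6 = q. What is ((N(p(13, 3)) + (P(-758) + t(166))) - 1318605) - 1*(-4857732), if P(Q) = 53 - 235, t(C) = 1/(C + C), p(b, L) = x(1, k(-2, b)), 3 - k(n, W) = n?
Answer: 3524789887/996 ≈ 3.5389e+6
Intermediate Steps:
k(n, W) = 3 - n
x(q, A) = -⅓ + q
p(b, L) = ⅔ (p(b, L) = -⅓ + 1 = ⅔)
t(C) = 1/(2*C)
P(Q) = -182
((N(p(13, 3)) + (P(-758) + t(166))) - 1318605) - 1*(-4857732) = ((⅔ + (-182 + (½)/166)) - 1318605) - 1*(-4857732) = ((⅔ + (-182 + (½)*(1/166))) - 1318605) + 4857732 = ((⅔ + (-182 + 1/332)) - 1318605) + 4857732 = ((⅔ - 60423/332) - 1318605) + 4857732 = (-180605/996 - 1318605) + 4857732 = -1313511185/996 + 4857732 = 3524789887/996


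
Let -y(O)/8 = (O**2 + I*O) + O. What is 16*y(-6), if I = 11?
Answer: 4608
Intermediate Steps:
y(O) = -96*O - 8*O**2 (y(O) = -8*((O**2 + 11*O) + O) = -8*(O**2 + 12*O) = -96*O - 8*O**2)
16*y(-6) = 16*(-8*(-6)*(12 - 6)) = 16*(-8*(-6)*6) = 16*288 = 4608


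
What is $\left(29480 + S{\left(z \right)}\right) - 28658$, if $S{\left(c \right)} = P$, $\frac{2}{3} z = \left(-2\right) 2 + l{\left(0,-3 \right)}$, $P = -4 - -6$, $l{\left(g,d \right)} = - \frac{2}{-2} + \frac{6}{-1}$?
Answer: $824$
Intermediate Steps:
$l{\left(g,d \right)} = -5$ ($l{\left(g,d \right)} = \left(-2\right) \left(- \frac{1}{2}\right) + 6 \left(-1\right) = 1 - 6 = -5$)
$P = 2$ ($P = -4 + 6 = 2$)
$z = - \frac{27}{2}$ ($z = \frac{3 \left(\left(-2\right) 2 - 5\right)}{2} = \frac{3 \left(-4 - 5\right)}{2} = \frac{3}{2} \left(-9\right) = - \frac{27}{2} \approx -13.5$)
$S{\left(c \right)} = 2$
$\left(29480 + S{\left(z \right)}\right) - 28658 = \left(29480 + 2\right) - 28658 = 29482 - 28658 = 824$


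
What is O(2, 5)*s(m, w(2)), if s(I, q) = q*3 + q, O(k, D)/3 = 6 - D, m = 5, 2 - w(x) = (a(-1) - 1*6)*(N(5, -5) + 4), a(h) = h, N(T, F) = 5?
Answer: 780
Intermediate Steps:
w(x) = 65 (w(x) = 2 - (-1 - 1*6)*(5 + 4) = 2 - (-1 - 6)*9 = 2 - (-7)*9 = 2 - 1*(-63) = 2 + 63 = 65)
O(k, D) = 18 - 3*D (O(k, D) = 3*(6 - D) = 18 - 3*D)
s(I, q) = 4*q (s(I, q) = 3*q + q = 4*q)
O(2, 5)*s(m, w(2)) = (18 - 3*5)*(4*65) = (18 - 15)*260 = 3*260 = 780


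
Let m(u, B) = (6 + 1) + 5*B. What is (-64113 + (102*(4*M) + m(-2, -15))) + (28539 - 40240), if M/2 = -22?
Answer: -93834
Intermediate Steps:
M = -44 (M = 2*(-22) = -44)
m(u, B) = 7 + 5*B
(-64113 + (102*(4*M) + m(-2, -15))) + (28539 - 40240) = (-64113 + (102*(4*(-44)) + (7 + 5*(-15)))) + (28539 - 40240) = (-64113 + (102*(-176) + (7 - 75))) - 11701 = (-64113 + (-17952 - 68)) - 11701 = (-64113 - 18020) - 11701 = -82133 - 11701 = -93834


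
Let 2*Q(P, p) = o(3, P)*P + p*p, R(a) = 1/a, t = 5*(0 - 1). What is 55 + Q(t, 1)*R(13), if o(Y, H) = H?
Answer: 56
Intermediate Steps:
t = -5 (t = 5*(-1) = -5)
Q(P, p) = P²/2 + p²/2 (Q(P, p) = (P*P + p*p)/2 = (P² + p²)/2 = P²/2 + p²/2)
55 + Q(t, 1)*R(13) = 55 + ((½)*(-5)² + (½)*1²)/13 = 55 + ((½)*25 + (½)*1)*(1/13) = 55 + (25/2 + ½)*(1/13) = 55 + 13*(1/13) = 55 + 1 = 56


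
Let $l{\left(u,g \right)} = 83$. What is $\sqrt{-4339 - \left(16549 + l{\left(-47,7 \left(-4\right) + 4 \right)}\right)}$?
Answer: $i \sqrt{20971} \approx 144.81 i$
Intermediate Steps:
$\sqrt{-4339 - \left(16549 + l{\left(-47,7 \left(-4\right) + 4 \right)}\right)} = \sqrt{-4339 - 16632} = \sqrt{-20971} = i \sqrt{20971}$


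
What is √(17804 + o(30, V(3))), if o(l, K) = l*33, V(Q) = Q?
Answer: √18794 ≈ 137.09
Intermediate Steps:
o(l, K) = 33*l
√(17804 + o(30, V(3))) = √(17804 + 33*30) = √(17804 + 990) = √18794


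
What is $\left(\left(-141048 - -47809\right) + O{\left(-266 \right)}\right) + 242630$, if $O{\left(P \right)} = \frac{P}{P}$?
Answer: $149392$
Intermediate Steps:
$O{\left(P \right)} = 1$
$\left(\left(-141048 - -47809\right) + O{\left(-266 \right)}\right) + 242630 = \left(\left(-141048 - -47809\right) + 1\right) + 242630 = \left(\left(-141048 + 47809\right) + 1\right) + 242630 = \left(-93239 + 1\right) + 242630 = -93238 + 242630 = 149392$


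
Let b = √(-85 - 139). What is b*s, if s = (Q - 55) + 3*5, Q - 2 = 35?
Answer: -12*I*√14 ≈ -44.9*I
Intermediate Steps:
Q = 37 (Q = 2 + 35 = 37)
b = 4*I*√14 (b = √(-224) = 4*I*√14 ≈ 14.967*I)
s = -3 (s = (37 - 55) + 3*5 = -18 + 15 = -3)
b*s = (4*I*√14)*(-3) = -12*I*√14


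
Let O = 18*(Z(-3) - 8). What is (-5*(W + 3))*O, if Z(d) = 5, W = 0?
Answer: 810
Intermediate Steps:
O = -54 (O = 18*(5 - 8) = 18*(-3) = -54)
(-5*(W + 3))*O = -5*(0 + 3)*(-54) = -5*3*(-54) = -15*(-54) = 810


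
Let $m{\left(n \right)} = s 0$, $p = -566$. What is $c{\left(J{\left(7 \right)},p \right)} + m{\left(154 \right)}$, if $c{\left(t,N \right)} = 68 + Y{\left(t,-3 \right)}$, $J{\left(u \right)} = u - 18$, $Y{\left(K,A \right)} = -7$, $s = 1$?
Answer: $61$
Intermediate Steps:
$J{\left(u \right)} = -18 + u$
$m{\left(n \right)} = 0$ ($m{\left(n \right)} = 1 \cdot 0 = 0$)
$c{\left(t,N \right)} = 61$ ($c{\left(t,N \right)} = 68 - 7 = 61$)
$c{\left(J{\left(7 \right)},p \right)} + m{\left(154 \right)} = 61 + 0 = 61$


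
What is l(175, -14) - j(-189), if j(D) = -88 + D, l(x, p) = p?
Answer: 263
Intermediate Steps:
l(175, -14) - j(-189) = -14 - (-88 - 189) = -14 - 1*(-277) = -14 + 277 = 263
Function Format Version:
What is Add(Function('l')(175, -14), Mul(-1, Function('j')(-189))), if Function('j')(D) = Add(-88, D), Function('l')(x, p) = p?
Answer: 263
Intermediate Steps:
Add(Function('l')(175, -14), Mul(-1, Function('j')(-189))) = Add(-14, Mul(-1, Add(-88, -189))) = Add(-14, Mul(-1, -277)) = Add(-14, 277) = 263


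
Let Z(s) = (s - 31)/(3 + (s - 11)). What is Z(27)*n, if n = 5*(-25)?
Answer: 500/19 ≈ 26.316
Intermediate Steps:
Z(s) = (-31 + s)/(-8 + s) (Z(s) = (-31 + s)/(3 + (-11 + s)) = (-31 + s)/(-8 + s))
n = -125
Z(27)*n = ((-31 + 27)/(-8 + 27))*(-125) = (-4/19)*(-125) = ((1/19)*(-4))*(-125) = -4/19*(-125) = 500/19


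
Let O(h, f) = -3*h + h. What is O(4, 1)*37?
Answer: -296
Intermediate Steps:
O(h, f) = -2*h
O(4, 1)*37 = -2*4*37 = -8*37 = -296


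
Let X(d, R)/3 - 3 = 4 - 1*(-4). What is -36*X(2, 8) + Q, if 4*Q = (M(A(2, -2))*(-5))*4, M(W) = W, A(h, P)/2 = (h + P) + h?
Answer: -1208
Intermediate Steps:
X(d, R) = 33 (X(d, R) = 9 + 3*(4 - 1*(-4)) = 9 + 3*(4 + 4) = 9 + 3*8 = 9 + 24 = 33)
A(h, P) = 2*P + 4*h (A(h, P) = 2*((h + P) + h) = 2*((P + h) + h) = 2*(P + 2*h) = 2*P + 4*h)
Q = -20 (Q = (((2*(-2) + 4*2)*(-5))*4)/4 = (((-4 + 8)*(-5))*4)/4 = ((4*(-5))*4)/4 = (-20*4)/4 = (¼)*(-80) = -20)
-36*X(2, 8) + Q = -36*33 - 20 = -1188 - 20 = -1208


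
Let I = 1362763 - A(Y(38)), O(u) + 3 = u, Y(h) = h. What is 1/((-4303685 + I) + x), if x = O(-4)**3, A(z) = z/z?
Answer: -1/2941266 ≈ -3.3999e-7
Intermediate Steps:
O(u) = -3 + u
A(z) = 1
x = -343 (x = (-3 - 4)**3 = (-7)**3 = -343)
I = 1362762 (I = 1362763 - 1*1 = 1362763 - 1 = 1362762)
1/((-4303685 + I) + x) = 1/((-4303685 + 1362762) - 343) = 1/(-2940923 - 343) = 1/(-2941266) = -1/2941266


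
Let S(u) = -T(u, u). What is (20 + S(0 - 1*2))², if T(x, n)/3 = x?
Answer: 676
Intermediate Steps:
T(x, n) = 3*x
S(u) = -3*u
(20 + S(0 - 1*2))² = (20 - 3*(0 - 1*2))² = (20 - 3*(0 - 2))² = (20 - 3*(-2))² = (20 + 6)² = 26² = 676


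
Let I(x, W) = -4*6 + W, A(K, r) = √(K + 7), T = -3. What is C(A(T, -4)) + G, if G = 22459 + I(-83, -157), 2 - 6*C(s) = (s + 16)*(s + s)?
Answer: 66799/3 ≈ 22266.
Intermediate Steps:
A(K, r) = √(7 + K)
I(x, W) = -24 + W
C(s) = ⅓ - s*(16 + s)/3 (C(s) = ⅓ - (s + 16)*(s + s)/6 = ⅓ - (16 + s)*2*s/6 = ⅓ - s*(16 + s)/3)
G = 22278 (G = 22459 + (-24 - 157) = 22459 - 181 = 22278)
C(A(T, -4)) + G = (⅓ - 16*√(7 - 3)/3 - (√(7 - 3))²/3) + 22278 = (⅓ - 16*√4/3 - (√4)²/3) + 22278 = (⅓ - 16/3*2 - ⅓*2²) + 22278 = (⅓ - 32/3 - ⅓*4) + 22278 = (⅓ - 32/3 - 4/3) + 22278 = -35/3 + 22278 = 66799/3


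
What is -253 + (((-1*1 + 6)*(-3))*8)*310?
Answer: -37453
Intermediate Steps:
-253 + (((-1*1 + 6)*(-3))*8)*310 = -253 + (((-1 + 6)*(-3))*8)*310 = -253 + ((5*(-3))*8)*310 = -253 - 15*8*310 = -253 - 120*310 = -253 - 37200 = -37453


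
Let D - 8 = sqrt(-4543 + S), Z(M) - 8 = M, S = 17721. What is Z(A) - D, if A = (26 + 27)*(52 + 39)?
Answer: 4823 - sqrt(13178) ≈ 4708.2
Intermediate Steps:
A = 4823 (A = 53*91 = 4823)
Z(M) = 8 + M
D = 8 + sqrt(13178) (D = 8 + sqrt(-4543 + 17721) = 8 + sqrt(13178) ≈ 122.80)
Z(A) - D = (8 + 4823) - (8 + sqrt(13178)) = 4831 + (-8 - sqrt(13178)) = 4823 - sqrt(13178)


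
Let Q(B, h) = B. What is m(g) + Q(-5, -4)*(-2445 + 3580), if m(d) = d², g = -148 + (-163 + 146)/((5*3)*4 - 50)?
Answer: 1673509/100 ≈ 16735.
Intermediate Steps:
g = -1497/10 (g = -148 - 17/(15*4 - 50) = -148 - 17/(60 - 50) = -148 - 17/10 = -1497/10 ≈ -149.70)
m(g) + Q(-5, -4)*(-2445 + 3580) = (-1497/10)² - 5*(-2445 + 3580) = 2241009/100 - 5*1135 = 2241009/100 - 5675 = 1673509/100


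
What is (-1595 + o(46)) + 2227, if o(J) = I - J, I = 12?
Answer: 598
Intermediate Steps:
o(J) = 12 - J
(-1595 + o(46)) + 2227 = (-1595 + (12 - 1*46)) + 2227 = (-1595 + (12 - 46)) + 2227 = (-1595 - 34) + 2227 = -1629 + 2227 = 598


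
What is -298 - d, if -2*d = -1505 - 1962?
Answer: -4063/2 ≈ -2031.5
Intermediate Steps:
d = 3467/2 (d = -(-1505 - 1962)/2 = -1/2*(-3467) = 3467/2 ≈ 1733.5)
-298 - d = -298 - 1*3467/2 = -298 - 3467/2 = -4063/2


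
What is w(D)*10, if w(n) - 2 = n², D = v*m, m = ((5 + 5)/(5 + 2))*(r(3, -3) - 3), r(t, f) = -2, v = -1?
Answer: 25980/49 ≈ 530.20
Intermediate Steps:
m = -50/7 (m = ((5 + 5)/(5 + 2))*(-2 - 3) = (10/7)*(-5) = -50/7 ≈ -7.1429)
D = 50/7 (D = -1*(-50/7) = 50/7 ≈ 7.1429)
w(n) = 2 + n²
w(D)*10 = (2 + (50/7)²)*10 = (2 + 2500/49)*10 = (2598/49)*10 = 25980/49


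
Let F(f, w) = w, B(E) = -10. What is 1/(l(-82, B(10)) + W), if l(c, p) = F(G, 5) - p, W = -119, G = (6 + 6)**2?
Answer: -1/104 ≈ -0.0096154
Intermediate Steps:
G = 144 (G = 12**2 = 144)
l(c, p) = 5 - p
1/(l(-82, B(10)) + W) = 1/((5 - 1*(-10)) - 119) = 1/((5 + 10) - 119) = 1/(15 - 119) = 1/(-104) = -1/104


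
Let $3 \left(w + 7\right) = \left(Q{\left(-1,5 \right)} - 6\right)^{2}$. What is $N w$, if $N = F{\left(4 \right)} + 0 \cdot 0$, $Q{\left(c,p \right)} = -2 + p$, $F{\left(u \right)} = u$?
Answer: $-16$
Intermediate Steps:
$w = -4$ ($w = -7 + \frac{\left(\left(-2 + 5\right) - 6\right)^{2}}{3} = -7 + \frac{\left(3 - 6\right)^{2}}{3} = -7 + \frac{\left(-3\right)^{2}}{3} = -7 + \frac{1}{3} \cdot 9 = -7 + 3 = -4$)
$N = 4$ ($N = 4 + 0 \cdot 0 = 4 + 0 = 4$)
$N w = 4 \left(-4\right) = -16$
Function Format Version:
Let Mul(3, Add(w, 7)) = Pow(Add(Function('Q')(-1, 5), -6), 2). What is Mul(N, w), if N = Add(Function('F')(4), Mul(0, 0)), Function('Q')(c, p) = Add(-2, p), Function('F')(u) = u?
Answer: -16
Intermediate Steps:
w = -4 (w = Add(-7, Mul(Rational(1, 3), Pow(Add(Add(-2, 5), -6), 2))) = Add(-7, Mul(Rational(1, 3), Pow(Add(3, -6), 2))) = Add(-7, Mul(Rational(1, 3), Pow(-3, 2))) = Add(-7, Mul(Rational(1, 3), 9)) = Add(-7, 3) = -4)
N = 4 (N = Add(4, Mul(0, 0)) = Add(4, 0) = 4)
Mul(N, w) = Mul(4, -4) = -16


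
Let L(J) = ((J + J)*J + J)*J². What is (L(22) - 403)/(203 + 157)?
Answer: 478757/360 ≈ 1329.9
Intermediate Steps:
L(J) = J²*(J + 2*J²) (L(J) = ((2*J)*J + J)*J² = (2*J² + J)*J² = (J + 2*J²)*J² = J²*(J + 2*J²))
(L(22) - 403)/(203 + 157) = (22³*(1 + 2*22) - 403)/(203 + 157) = (10648*(1 + 44) - 403)/360 = (10648*45 - 403)*(1/360) = (479160 - 403)*(1/360) = 478757*(1/360) = 478757/360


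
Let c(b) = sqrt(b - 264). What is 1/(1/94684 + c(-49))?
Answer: 94684/2806063734929 - 8965059856*I*sqrt(313)/2806063734929 ≈ 3.3743e-8 - 0.056523*I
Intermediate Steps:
c(b) = sqrt(-264 + b)
1/(1/94684 + c(-49)) = 1/(1/94684 + sqrt(-264 - 49)) = 1/(1/94684 + sqrt(-313)) = 1/(1/94684 + I*sqrt(313))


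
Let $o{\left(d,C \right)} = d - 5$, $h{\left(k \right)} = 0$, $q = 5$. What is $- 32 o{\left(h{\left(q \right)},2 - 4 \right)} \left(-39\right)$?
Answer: $-6240$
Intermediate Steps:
$o{\left(d,C \right)} = -5 + d$
$- 32 o{\left(h{\left(q \right)},2 - 4 \right)} \left(-39\right) = - 32 \left(-5 + 0\right) \left(-39\right) = \left(-32\right) \left(-5\right) \left(-39\right) = 160 \left(-39\right) = -6240$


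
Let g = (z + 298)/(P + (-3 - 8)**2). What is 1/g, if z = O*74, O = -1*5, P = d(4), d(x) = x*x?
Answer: -137/72 ≈ -1.9028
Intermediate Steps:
d(x) = x**2
P = 16 (P = 4**2 = 16)
O = -5
z = -370 (z = -5*74 = -370)
g = -72/137 (g = (-370 + 298)/(16 + (-3 - 8)**2) = -72/(16 + (-11)**2) = -72/(16 + 121) = -72/137 ≈ -0.52555)
1/g = 1/(-72/137) = -137/72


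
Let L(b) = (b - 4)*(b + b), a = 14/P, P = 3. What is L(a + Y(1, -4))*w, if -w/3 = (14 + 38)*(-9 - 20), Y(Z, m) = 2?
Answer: 482560/3 ≈ 1.6085e+5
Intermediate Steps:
w = 4524 (w = -3*(14 + 38)*(-9 - 20) = -156*(-29) = -3*(-1508) = 4524)
a = 14/3 ≈ 4.6667
L(b) = 2*b*(-4 + b) (L(b) = (-4 + b)*(2*b) = 2*b*(-4 + b))
L(a + Y(1, -4))*w = (2*(14/3 + 2)*(-4 + (14/3 + 2)))*4524 = (2*(20/3)*(-4 + 20/3))*4524 = (2*(20/3)*(8/3))*4524 = (320/9)*4524 = 482560/3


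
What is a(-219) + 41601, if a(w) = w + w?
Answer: 41163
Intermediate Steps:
a(w) = 2*w
a(-219) + 41601 = 2*(-219) + 41601 = -438 + 41601 = 41163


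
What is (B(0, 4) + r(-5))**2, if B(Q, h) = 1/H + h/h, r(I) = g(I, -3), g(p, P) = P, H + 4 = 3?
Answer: 9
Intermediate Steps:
H = -1 (H = -4 + 3 = -1)
r(I) = -3
B(Q, h) = 0 (B(Q, h) = 1/(-1) + h/h = 1*(-1) + 1 = -1 + 1 = 0)
(B(0, 4) + r(-5))**2 = (0 - 3)**2 = (-3)**2 = 9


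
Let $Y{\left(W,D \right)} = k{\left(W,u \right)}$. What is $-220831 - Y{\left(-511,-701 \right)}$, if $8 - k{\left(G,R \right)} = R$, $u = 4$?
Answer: $-220835$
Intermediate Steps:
$k{\left(G,R \right)} = 8 - R$
$Y{\left(W,D \right)} = 4$ ($Y{\left(W,D \right)} = 8 - 4 = 4$)
$-220831 - Y{\left(-511,-701 \right)} = -220831 - 4 = -220835$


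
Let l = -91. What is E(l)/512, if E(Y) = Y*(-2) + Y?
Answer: 91/512 ≈ 0.17773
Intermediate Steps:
E(Y) = -Y (E(Y) = -2*Y + Y = -Y)
E(l)/512 = -1*(-91)/512 = 91*(1/512) = 91/512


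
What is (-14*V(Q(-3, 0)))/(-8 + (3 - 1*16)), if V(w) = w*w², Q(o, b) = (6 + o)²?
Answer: 486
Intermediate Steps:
V(w) = w³
(-14*V(Q(-3, 0)))/(-8 + (3 - 1*16)) = (-14*(6 - 3)⁶)/(-8 + (3 - 1*16)) = (-14*(3²)³)/(-8 + (3 - 16)) = (-14*9³)/(-8 - 13) = -14*729/(-21) = -10206*(-1/21) = 486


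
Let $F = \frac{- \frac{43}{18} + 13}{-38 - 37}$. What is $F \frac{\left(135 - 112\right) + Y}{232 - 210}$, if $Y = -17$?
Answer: $- \frac{191}{4950} \approx -0.038586$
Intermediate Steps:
$F = - \frac{191}{1350}$ ($F = \frac{\left(-43\right) \frac{1}{18} + 13}{-75} = \left(- \frac{43}{18} + 13\right) \left(- \frac{1}{75}\right) = \frac{191}{18} \left(- \frac{1}{75}\right) = - \frac{191}{1350} \approx -0.14148$)
$F \frac{\left(135 - 112\right) + Y}{232 - 210} = - \frac{191 \frac{\left(135 - 112\right) - 17}{232 - 210}}{1350} = - \frac{191 \frac{23 - 17}{22}}{1350} = - \frac{191 \cdot 6 \cdot \frac{1}{22}}{1350} = \left(- \frac{191}{1350}\right) \frac{3}{11} = - \frac{191}{4950}$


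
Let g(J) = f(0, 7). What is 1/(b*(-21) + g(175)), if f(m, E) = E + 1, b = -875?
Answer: 1/18383 ≈ 5.4398e-5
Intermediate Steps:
f(m, E) = 1 + E
g(J) = 8 (g(J) = 1 + 7 = 8)
1/(b*(-21) + g(175)) = 1/(-875*(-21) + 8) = 1/(18375 + 8) = 1/18383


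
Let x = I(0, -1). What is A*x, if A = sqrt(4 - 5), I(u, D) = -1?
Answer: -I ≈ -1.0*I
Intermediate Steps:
x = -1
A = I (A = sqrt(-1) = I ≈ 1.0*I)
A*x = I*(-1) = -I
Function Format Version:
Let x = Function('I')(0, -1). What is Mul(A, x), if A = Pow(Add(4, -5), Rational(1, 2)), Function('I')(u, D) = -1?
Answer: Mul(-1, I) ≈ Mul(-1.0000, I)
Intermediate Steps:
x = -1
A = I (A = Pow(-1, Rational(1, 2)) = I ≈ Mul(1.0000, I))
Mul(A, x) = Mul(I, -1) = Mul(-1, I)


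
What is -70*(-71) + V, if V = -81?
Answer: 4889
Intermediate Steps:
-70*(-71) + V = -70*(-71) - 81 = 4970 - 81 = 4889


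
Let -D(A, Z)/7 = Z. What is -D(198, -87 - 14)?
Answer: -707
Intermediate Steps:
D(A, Z) = -7*Z
-D(198, -87 - 14) = -(-7)*(-87 - 14) = -(-7)*(-101) = -1*707 = -707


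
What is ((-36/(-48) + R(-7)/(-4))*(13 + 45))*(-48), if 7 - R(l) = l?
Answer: 7656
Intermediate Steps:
R(l) = 7 - l
((-36/(-48) + R(-7)/(-4))*(13 + 45))*(-48) = ((-36/(-48) + (7 - 1*(-7))/(-4))*(13 + 45))*(-48) = ((-36*(-1/48) + (7 + 7)*(-1/4))*58)*(-48) = ((3/4 + 14*(-1/4))*58)*(-48) = ((3/4 - 7/2)*58)*(-48) = -11/4*58*(-48) = -319/2*(-48) = 7656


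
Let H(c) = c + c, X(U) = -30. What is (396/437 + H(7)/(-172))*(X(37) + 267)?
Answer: 7346289/37582 ≈ 195.47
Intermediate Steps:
H(c) = 2*c
(396/437 + H(7)/(-172))*(X(37) + 267) = (396/437 + (2*7)/(-172))*(-30 + 267) = (396*(1/437) + 14*(-1/172))*237 = (396/437 - 7/86)*237 = (30997/37582)*237 = 7346289/37582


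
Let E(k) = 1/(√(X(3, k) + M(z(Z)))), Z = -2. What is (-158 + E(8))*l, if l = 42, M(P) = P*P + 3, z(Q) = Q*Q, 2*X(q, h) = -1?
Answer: -6636 + 42*√74/37 ≈ -6626.2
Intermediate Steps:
X(q, h) = -½ (X(q, h) = (½)*(-1) = -½)
z(Q) = Q²
M(P) = 3 + P² (M(P) = P² + 3 = 3 + P²)
E(k) = √74/37 (E(k) = 1/(√(-½ + (3 + ((-2)²)²))) = 1/(√(-½ + (3 + 4²))) = 1/(√(-½ + (3 + 16))) = 1/(√(-½ + 19)) = 1/(√(37/2)) = 1/(√74/2) = √74/37)
(-158 + E(8))*l = (-158 + √74/37)*42 = -6636 + 42*√74/37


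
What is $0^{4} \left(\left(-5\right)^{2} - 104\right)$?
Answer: $0$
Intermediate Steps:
$0^{4} \left(\left(-5\right)^{2} - 104\right) = 0 \left(25 - 104\right) = 0 \left(-79\right) = 0$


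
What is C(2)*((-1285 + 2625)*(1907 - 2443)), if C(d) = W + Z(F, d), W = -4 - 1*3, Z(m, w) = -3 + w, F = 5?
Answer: 5745920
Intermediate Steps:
W = -7 (W = -4 - 3 = -7)
C(d) = -10 + d (C(d) = -7 + (-3 + d) = -10 + d)
C(2)*((-1285 + 2625)*(1907 - 2443)) = (-10 + 2)*((-1285 + 2625)*(1907 - 2443)) = -10720*(-536) = -8*(-718240) = 5745920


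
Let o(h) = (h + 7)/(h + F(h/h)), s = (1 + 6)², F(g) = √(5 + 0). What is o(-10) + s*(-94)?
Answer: -87508/19 + 3*√5/95 ≈ -4605.6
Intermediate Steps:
F(g) = √5
s = 49 (s = 7² = 49)
o(h) = (7 + h)/(h + √5) (o(h) = (h + 7)/(h + √5) = (7 + h)/(h + √5))
o(-10) + s*(-94) = (7 - 10)/(-10 + √5) + 49*(-94) = -3/(-10 + √5) - 4606 = -4606 - 3/(-10 + √5)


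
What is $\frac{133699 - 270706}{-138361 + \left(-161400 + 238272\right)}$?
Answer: $\frac{137007}{61489} \approx 2.2282$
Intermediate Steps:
$\frac{133699 - 270706}{-138361 + \left(-161400 + 238272\right)} = - \frac{137007}{-138361 + 76872} = - \frac{137007}{-61489} = \left(-137007\right) \left(- \frac{1}{61489}\right) = \frac{137007}{61489}$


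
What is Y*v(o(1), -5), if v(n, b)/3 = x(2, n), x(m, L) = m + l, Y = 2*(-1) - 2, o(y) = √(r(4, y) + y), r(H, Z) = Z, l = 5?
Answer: -84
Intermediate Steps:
o(y) = √2*√y (o(y) = √(y + y) = √(2*y) = √2*√y)
Y = -4 (Y = -2 - 2 = -4)
x(m, L) = 5 + m (x(m, L) = m + 5 = 5 + m)
v(n, b) = 21 (v(n, b) = 3*(5 + 2) = 3*7 = 21)
Y*v(o(1), -5) = -4*21 = -84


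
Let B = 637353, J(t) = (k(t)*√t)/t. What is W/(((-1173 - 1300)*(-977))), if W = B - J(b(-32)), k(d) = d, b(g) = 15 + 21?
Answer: 637347/2416121 ≈ 0.26379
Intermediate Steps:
b(g) = 36
J(t) = √t (J(t) = (t*√t)/t = t^(3/2)/t = √t)
W = 637347 (W = 637353 - √36 = 637353 - 1*6 = 637353 - 6 = 637347)
W/(((-1173 - 1300)*(-977))) = 637347/(((-1173 - 1300)*(-977))) = 637347/((-2473*(-977))) = 637347/2416121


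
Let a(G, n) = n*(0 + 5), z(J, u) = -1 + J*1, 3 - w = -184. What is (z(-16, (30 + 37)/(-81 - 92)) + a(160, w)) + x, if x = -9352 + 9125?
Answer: 691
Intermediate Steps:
w = 187 (w = 3 - 1*(-184) = 3 + 184 = 187)
x = -227
z(J, u) = -1 + J
a(G, n) = 5*n (a(G, n) = n*5 = 5*n)
(z(-16, (30 + 37)/(-81 - 92)) + a(160, w)) + x = ((-1 - 16) + 5*187) - 227 = (-17 + 935) - 227 = 918 - 227 = 691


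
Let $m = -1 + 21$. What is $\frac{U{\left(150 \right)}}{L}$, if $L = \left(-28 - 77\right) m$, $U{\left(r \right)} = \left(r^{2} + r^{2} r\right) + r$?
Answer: $- \frac{22651}{14} \approx -1617.9$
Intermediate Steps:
$m = 20$
$U{\left(r \right)} = r + r^{2} + r^{3}$ ($U{\left(r \right)} = \left(r^{2} + r^{3}\right) + r = r + r^{2} + r^{3}$)
$L = -2100$ ($L = \left(-28 - 77\right) 20 = \left(-105\right) 20 = -2100$)
$\frac{U{\left(150 \right)}}{L} = \frac{150 \left(1 + 150 + 150^{2}\right)}{-2100} = 150 \left(1 + 150 + 22500\right) \left(- \frac{1}{2100}\right) = 150 \cdot 22651 \left(- \frac{1}{2100}\right) = 3397650 \left(- \frac{1}{2100}\right) = - \frac{22651}{14}$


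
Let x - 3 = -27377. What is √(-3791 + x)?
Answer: I*√31165 ≈ 176.54*I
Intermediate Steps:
x = -27374 (x = 3 - 27377 = -27374)
√(-3791 + x) = √(-3791 - 27374) = √(-31165) = I*√31165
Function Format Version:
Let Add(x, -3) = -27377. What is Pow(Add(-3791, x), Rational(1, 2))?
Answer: Mul(I, Pow(31165, Rational(1, 2))) ≈ Mul(176.54, I)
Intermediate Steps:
x = -27374 (x = Add(3, -27377) = -27374)
Pow(Add(-3791, x), Rational(1, 2)) = Pow(Add(-3791, -27374), Rational(1, 2)) = Pow(-31165, Rational(1, 2)) = Mul(I, Pow(31165, Rational(1, 2)))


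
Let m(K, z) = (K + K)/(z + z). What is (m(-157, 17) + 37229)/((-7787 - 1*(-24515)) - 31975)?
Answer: -632736/259199 ≈ -2.4411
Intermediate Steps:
m(K, z) = K/z (m(K, z) = (2*K)/((2*z)) = (2*K)*(1/(2*z)) = K/z)
(m(-157, 17) + 37229)/((-7787 - 1*(-24515)) - 31975) = (-157/17 + 37229)/((-7787 - 1*(-24515)) - 31975) = (-157*1/17 + 37229)/((-7787 + 24515) - 31975) = (-157/17 + 37229)/(16728 - 31975) = (632736/17)/(-15247) = (632736/17)*(-1/15247) = -632736/259199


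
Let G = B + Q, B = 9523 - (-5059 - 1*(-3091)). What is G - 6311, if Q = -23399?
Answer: -18219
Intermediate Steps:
B = 11491 (B = 9523 - (-5059 + 3091) = 9523 - 1*(-1968) = 9523 + 1968 = 11491)
G = -11908 (G = 11491 - 23399 = -11908)
G - 6311 = -11908 - 6311 = -18219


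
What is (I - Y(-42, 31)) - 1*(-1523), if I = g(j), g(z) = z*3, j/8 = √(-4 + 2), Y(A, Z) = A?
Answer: 1565 + 24*I*√2 ≈ 1565.0 + 33.941*I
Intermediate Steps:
j = 8*I*√2 (j = 8*√(-4 + 2) = 8*√(-2) = 8*(I*√2) = 8*I*√2 ≈ 11.314*I)
g(z) = 3*z
I = 24*I*√2 (I = 3*(8*I*√2) = 24*I*√2 ≈ 33.941*I)
(I - Y(-42, 31)) - 1*(-1523) = (24*I*√2 - 1*(-42)) - 1*(-1523) = (24*I*√2 + 42) + 1523 = (42 + 24*I*√2) + 1523 = 1565 + 24*I*√2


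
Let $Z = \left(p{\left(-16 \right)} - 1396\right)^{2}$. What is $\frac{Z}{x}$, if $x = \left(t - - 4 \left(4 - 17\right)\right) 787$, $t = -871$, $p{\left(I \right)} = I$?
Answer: $- \frac{1993744}{726401} \approx -2.7447$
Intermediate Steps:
$Z = 1993744$ ($Z = \left(-16 - 1396\right)^{2} = \left(-1412\right)^{2} = 1993744$)
$x = -726401$ ($x = \left(-871 - - 4 \left(4 - 17\right)\right) 787 = \left(-871 - \left(-4\right) \left(-13\right)\right) 787 = \left(-871 - 52\right) 787 = \left(-923\right) 787 = -726401$)
$\frac{Z}{x} = \frac{1993744}{-726401} = 1993744 \left(- \frac{1}{726401}\right) = - \frac{1993744}{726401}$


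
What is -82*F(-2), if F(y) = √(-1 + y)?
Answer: -82*I*√3 ≈ -142.03*I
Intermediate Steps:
-82*F(-2) = -82*√(-1 - 2) = -82*I*√3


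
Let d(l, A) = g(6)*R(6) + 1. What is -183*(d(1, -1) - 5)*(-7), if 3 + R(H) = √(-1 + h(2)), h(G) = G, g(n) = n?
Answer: -20496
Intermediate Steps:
R(H) = -2 (R(H) = -3 + √(-1 + 2) = -3 + √1 = -3 + 1 = -2)
d(l, A) = -11 (d(l, A) = 6*(-2) + 1 = -12 + 1 = -11)
-183*(d(1, -1) - 5)*(-7) = -183*(-11 - 5)*(-7) = -(-2928)*(-7) = -183*112 = -20496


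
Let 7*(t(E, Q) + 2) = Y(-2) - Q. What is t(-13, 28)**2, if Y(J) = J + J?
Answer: 2116/49 ≈ 43.184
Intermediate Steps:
Y(J) = 2*J
t(E, Q) = -18/7 - Q/7 (t(E, Q) = -2 + (2*(-2) - Q)/7 = -2 + (-4 - Q)/7 = -2 + (-4/7 - Q/7) = -18/7 - Q/7)
t(-13, 28)**2 = (-18/7 - 1/7*28)**2 = (-18/7 - 4)**2 = (-46/7)**2 = 2116/49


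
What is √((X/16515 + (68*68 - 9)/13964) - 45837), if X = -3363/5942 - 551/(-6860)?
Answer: I*√1435108886794354846840717129486/5595461341890 ≈ 214.09*I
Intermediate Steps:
X = -9898069/20381060 (X = -3363*1/5942 - 551*(-1/6860) = -3363/5942 + 551/6860 = -9898069/20381060 ≈ -0.48565)
√((X/16515 + (68*68 - 9)/13964) - 45837) = √((-9898069/20381060/16515 + (68*68 - 9)/13964) - 45837) = √((-9898069/20381060*1/16515 + (4624 - 9)*(1/13964)) - 45837) = √((-9898069/336593205900 + 4615*(1/13964)) - 45837) = √((-9898069/336593205900 + 4615/13964) - 45837) = √(194154928574123/587523440898450 - 45837) = √(-26930117805533678527/587523440898450) = I*√1435108886794354846840717129486/5595461341890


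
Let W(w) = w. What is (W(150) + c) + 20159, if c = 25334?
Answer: 45643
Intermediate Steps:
(W(150) + c) + 20159 = (150 + 25334) + 20159 = 25484 + 20159 = 45643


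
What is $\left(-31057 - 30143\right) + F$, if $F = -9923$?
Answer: $-71123$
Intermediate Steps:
$\left(-31057 - 30143\right) + F = \left(-31057 - 30143\right) - 9923 = -61200 - 9923 = -71123$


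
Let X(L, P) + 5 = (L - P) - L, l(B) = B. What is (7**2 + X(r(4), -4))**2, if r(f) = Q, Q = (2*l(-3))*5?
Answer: 2304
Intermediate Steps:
Q = -30 (Q = (2*(-3))*5 = -6*5 = -30)
r(f) = -30
X(L, P) = -5 - P (X(L, P) = -5 + ((L - P) - L) = -5 - P)
(7**2 + X(r(4), -4))**2 = (7**2 + (-5 - 1*(-4)))**2 = (49 + (-5 + 4))**2 = (49 - 1)**2 = 48**2 = 2304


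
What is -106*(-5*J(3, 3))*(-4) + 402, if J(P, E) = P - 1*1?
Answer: -3838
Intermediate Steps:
J(P, E) = -1 + P (J(P, E) = P - 1 = -1 + P)
-106*(-5*J(3, 3))*(-4) + 402 = -106*(-5*(-1 + 3))*(-4) + 402 = -106*(-5*2)*(-4) + 402 = -(-1060)*(-4) + 402 = -106*40 + 402 = -4240 + 402 = -3838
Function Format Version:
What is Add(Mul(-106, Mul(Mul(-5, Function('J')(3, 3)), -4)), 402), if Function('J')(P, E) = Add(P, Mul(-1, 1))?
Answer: -3838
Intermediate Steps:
Function('J')(P, E) = Add(-1, P) (Function('J')(P, E) = Add(P, -1) = Add(-1, P))
Add(Mul(-106, Mul(Mul(-5, Function('J')(3, 3)), -4)), 402) = Add(Mul(-106, Mul(Mul(-5, Add(-1, 3)), -4)), 402) = Add(Mul(-106, Mul(Mul(-5, 2), -4)), 402) = Add(Mul(-106, Mul(-10, -4)), 402) = Add(Mul(-106, 40), 402) = Add(-4240, 402) = -3838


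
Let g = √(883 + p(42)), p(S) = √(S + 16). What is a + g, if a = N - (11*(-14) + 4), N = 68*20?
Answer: 1510 + √(883 + √58) ≈ 1539.8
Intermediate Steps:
p(S) = √(16 + S)
N = 1360
g = √(883 + √58) (g = √(883 + √(16 + 42)) = √(883 + √58) ≈ 29.843)
a = 1510 (a = 1360 - (11*(-14) + 4) = 1360 - (-154 + 4) = 1360 - 1*(-150) = 1360 + 150 = 1510)
a + g = 1510 + √(883 + √58)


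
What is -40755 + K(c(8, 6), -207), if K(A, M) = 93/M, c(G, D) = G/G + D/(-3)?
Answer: -2812126/69 ≈ -40755.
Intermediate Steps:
c(G, D) = 1 - D/3 (c(G, D) = 1 + D*(-1/3) = 1 - D/3)
-40755 + K(c(8, 6), -207) = -40755 + 93/(-207) = -40755 + 93*(-1/207) = -40755 - 31/69 = -2812126/69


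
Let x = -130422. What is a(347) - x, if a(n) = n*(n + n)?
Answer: 371240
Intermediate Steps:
a(n) = 2*n**2 (a(n) = n*(2*n) = 2*n**2)
a(347) - x = 2*347**2 - 1*(-130422) = 2*120409 + 130422 = 240818 + 130422 = 371240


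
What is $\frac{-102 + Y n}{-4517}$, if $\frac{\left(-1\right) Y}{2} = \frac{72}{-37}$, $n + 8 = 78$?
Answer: $- \frac{6306}{167129} \approx -0.037731$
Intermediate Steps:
$n = 70$ ($n = -8 + 78 = 70$)
$Y = \frac{144}{37}$ ($Y = - 2 \frac{72}{-37} = - 2 \cdot 72 \left(- \frac{1}{37}\right) = \left(-2\right) \left(- \frac{72}{37}\right) = \frac{144}{37} \approx 3.8919$)
$\frac{-102 + Y n}{-4517} = \frac{-102 + \frac{144}{37} \cdot 70}{-4517} = \left(-102 + \frac{10080}{37}\right) \left(- \frac{1}{4517}\right) = \frac{6306}{37} \left(- \frac{1}{4517}\right) = - \frac{6306}{167129}$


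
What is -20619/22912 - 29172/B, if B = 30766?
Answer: -651376509/352455296 ≈ -1.8481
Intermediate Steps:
-20619/22912 - 29172/B = -20619/22912 - 29172/30766 = -20619*1/22912 - 29172*1/30766 = -20619/22912 - 14586/15383 = -651376509/352455296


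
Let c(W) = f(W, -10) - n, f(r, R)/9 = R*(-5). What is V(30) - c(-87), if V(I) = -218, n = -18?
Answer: -686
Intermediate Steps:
f(r, R) = -45*R (f(r, R) = 9*(R*(-5)) = 9*(-5*R) = -45*R)
c(W) = 468 (c(W) = -45*(-10) - 1*(-18) = 450 + 18 = 468)
V(30) - c(-87) = -218 - 1*468 = -218 - 468 = -686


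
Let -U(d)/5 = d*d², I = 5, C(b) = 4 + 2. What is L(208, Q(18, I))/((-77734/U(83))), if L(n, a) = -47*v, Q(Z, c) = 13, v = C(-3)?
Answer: -403109835/38867 ≈ -10372.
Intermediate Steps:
C(b) = 6
v = 6
U(d) = -5*d³ (U(d) = -5*d*d² = -5*d³)
L(n, a) = -282 (L(n, a) = -47*6 = -282)
L(208, Q(18, I))/((-77734/U(83))) = -282/((-77734/((-5*83³)))) = -282/((-77734/((-5*571787)))) = -282/((-77734/(-2858935))) = -282/((-77734*(-1/2858935))) = -282/77734/2858935 = -282*2858935/77734 = -403109835/38867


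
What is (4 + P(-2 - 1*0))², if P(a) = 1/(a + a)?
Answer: 225/16 ≈ 14.063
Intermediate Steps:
P(a) = 1/(2*a)
(4 + P(-2 - 1*0))² = (4 + 1/(2*(-2 - 1*0)))² = (4 + 1/(2*(-2 + 0)))² = (4 + (½)/(-2))² = (4 + (½)*(-½))² = (4 - ¼)² = (15/4)² = 225/16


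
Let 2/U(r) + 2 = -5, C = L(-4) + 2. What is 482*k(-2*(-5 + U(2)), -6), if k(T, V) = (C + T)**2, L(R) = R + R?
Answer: 493568/49 ≈ 10073.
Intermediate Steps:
L(R) = 2*R
C = -6 (C = 2*(-4) + 2 = -8 + 2 = -6)
U(r) = -2/7 (U(r) = 2/(-2 - 5) = 2/(-7) = 2*(-1/7) = -2/7)
k(T, V) = (-6 + T)**2
482*k(-2*(-5 + U(2)), -6) = 482*(-6 - 2*(-5 - 2/7))**2 = 482*(-6 - 2*(-37/7))**2 = 482*(-6 + 74/7)**2 = 482*(32/7)**2 = 482*(1024/49) = 493568/49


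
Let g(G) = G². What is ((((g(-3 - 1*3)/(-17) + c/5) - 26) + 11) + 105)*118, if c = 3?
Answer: 887478/85 ≈ 10441.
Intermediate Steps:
((((g(-3 - 1*3)/(-17) + c/5) - 26) + 11) + 105)*118 = (((((-3 - 1*3)²/(-17) + 3/5) - 26) + 11) + 105)*118 = (((((-3 - 3)²*(-1/17) + 3*(⅕)) - 26) + 11) + 105)*118 = (((((-6)²*(-1/17) + ⅗) - 26) + 11) + 105)*118 = ((((36*(-1/17) + ⅗) - 26) + 11) + 105)*118 = ((((-36/17 + ⅗) - 26) + 11) + 105)*118 = (((-129/85 - 26) + 11) + 105)*118 = ((-2339/85 + 11) + 105)*118 = (-1404/85 + 105)*118 = (7521/85)*118 = 887478/85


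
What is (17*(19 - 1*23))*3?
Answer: -204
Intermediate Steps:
(17*(19 - 1*23))*3 = (17*(19 - 23))*3 = (17*(-4))*3 = -68*3 = -204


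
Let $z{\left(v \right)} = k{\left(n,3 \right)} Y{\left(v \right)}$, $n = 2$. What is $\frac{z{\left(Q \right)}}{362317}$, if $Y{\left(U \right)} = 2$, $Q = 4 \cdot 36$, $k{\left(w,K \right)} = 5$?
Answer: $\frac{10}{362317} \approx 2.76 \cdot 10^{-5}$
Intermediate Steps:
$Q = 144$
$z{\left(v \right)} = 10$ ($z{\left(v \right)} = 5 \cdot 2 = 10$)
$\frac{z{\left(Q \right)}}{362317} = \frac{10}{362317}$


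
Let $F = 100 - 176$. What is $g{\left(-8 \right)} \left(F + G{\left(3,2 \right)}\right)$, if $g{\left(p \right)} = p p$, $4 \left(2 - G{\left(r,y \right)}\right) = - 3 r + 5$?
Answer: $-4672$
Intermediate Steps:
$F = -76$
$G{\left(r,y \right)} = \frac{3}{4} + \frac{3 r}{4}$ ($G{\left(r,y \right)} = 2 - \frac{- 3 r + 5}{4} = 2 - \frac{5 - 3 r}{4} = 2 + \left(- \frac{5}{4} + \frac{3 r}{4}\right) = \frac{3}{4} + \frac{3 r}{4}$)
$g{\left(p \right)} = p^{2}$
$g{\left(-8 \right)} \left(F + G{\left(3,2 \right)}\right) = \left(-8\right)^{2} \left(-76 + \left(\frac{3}{4} + \frac{3}{4} \cdot 3\right)\right) = 64 \left(-76 + \left(\frac{3}{4} + \frac{9}{4}\right)\right) = 64 \left(-76 + 3\right) = 64 \left(-73\right) = -4672$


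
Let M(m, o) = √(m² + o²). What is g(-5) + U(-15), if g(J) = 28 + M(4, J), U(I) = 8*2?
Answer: 44 + √41 ≈ 50.403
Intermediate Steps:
U(I) = 16
g(J) = 28 + √(16 + J²) (g(J) = 28 + √(4² + J²) = 28 + √(16 + J²))
g(-5) + U(-15) = (28 + √(16 + (-5)²)) + 16 = (28 + √(16 + 25)) + 16 = (28 + √41) + 16 = 44 + √41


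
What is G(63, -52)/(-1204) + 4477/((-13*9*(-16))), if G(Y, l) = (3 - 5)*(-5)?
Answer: 1342897/563472 ≈ 2.3833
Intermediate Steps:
G(Y, l) = 10 (G(Y, l) = -2*(-5) = 10)
G(63, -52)/(-1204) + 4477/((-13*9*(-16))) = 10/(-1204) + 4477/((-13*9*(-16))) = 10*(-1/1204) + 4477/((-117*(-16))) = -5/602 + 4477/1872 = 1342897/563472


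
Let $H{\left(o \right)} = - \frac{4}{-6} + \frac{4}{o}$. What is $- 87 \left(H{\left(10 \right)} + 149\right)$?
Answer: $- \frac{65279}{5} \approx -13056.0$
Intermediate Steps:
$H{\left(o \right)} = \frac{2}{3} + \frac{4}{o}$ ($H{\left(o \right)} = \left(-4\right) \left(- \frac{1}{6}\right) + \frac{4}{o} = \frac{2}{3} + \frac{4}{o}$)
$- 87 \left(H{\left(10 \right)} + 149\right) = - 87 \left(\left(\frac{2}{3} + \frac{4}{10}\right) + 149\right) = - 87 \left(\left(\frac{2}{3} + 4 \cdot \frac{1}{10}\right) + 149\right) = - 87 \left(\left(\frac{2}{3} + \frac{2}{5}\right) + 149\right) = - 87 \left(\frac{16}{15} + 149\right) = \left(-87\right) \frac{2251}{15} = - \frac{65279}{5}$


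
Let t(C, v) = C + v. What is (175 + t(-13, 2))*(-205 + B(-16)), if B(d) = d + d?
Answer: -38868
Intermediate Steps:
B(d) = 2*d
(175 + t(-13, 2))*(-205 + B(-16)) = (175 + (-13 + 2))*(-205 + 2*(-16)) = (175 - 11)*(-205 - 32) = 164*(-237) = -38868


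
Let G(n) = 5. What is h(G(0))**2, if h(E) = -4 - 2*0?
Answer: 16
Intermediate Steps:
h(E) = -4 (h(E) = -4 + 0 = -4)
h(G(0))**2 = (-4)**2 = 16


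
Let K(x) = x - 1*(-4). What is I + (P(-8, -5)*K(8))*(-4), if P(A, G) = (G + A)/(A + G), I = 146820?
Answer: 146772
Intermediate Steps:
P(A, G) = 1 (P(A, G) = (A + G)/(A + G) = 1)
K(x) = 4 + x (K(x) = x + 4 = 4 + x)
I + (P(-8, -5)*K(8))*(-4) = 146820 + (1*(4 + 8))*(-4) = 146820 + (1*12)*(-4) = 146820 + 12*(-4) = 146820 - 48 = 146772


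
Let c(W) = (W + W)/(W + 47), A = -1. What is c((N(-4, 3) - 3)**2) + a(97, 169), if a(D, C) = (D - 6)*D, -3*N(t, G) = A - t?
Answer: 556133/63 ≈ 8827.5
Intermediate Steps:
N(t, G) = 1/3 + t/3 (N(t, G) = -(-1 - t)/3 = 1/3 + t/3)
c(W) = 2*W/(47 + W) (c(W) = (2*W)/(47 + W) = 2*W/(47 + W))
a(D, C) = D*(-6 + D) (a(D, C) = (-6 + D)*D = D*(-6 + D))
c((N(-4, 3) - 3)**2) + a(97, 169) = 2*((1/3 + (1/3)*(-4)) - 3)**2/(47 + ((1/3 + (1/3)*(-4)) - 3)**2) + 97*(-6 + 97) = 2*((1/3 - 4/3) - 3)**2/(47 + ((1/3 - 4/3) - 3)**2) + 97*91 = 2*(-1 - 3)**2/(47 + (-1 - 3)**2) + 8827 = 2*(-4)**2/(47 + (-4)**2) + 8827 = 2*16/(47 + 16) + 8827 = 2*16/63 + 8827 = 2*16*(1/63) + 8827 = 32/63 + 8827 = 556133/63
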